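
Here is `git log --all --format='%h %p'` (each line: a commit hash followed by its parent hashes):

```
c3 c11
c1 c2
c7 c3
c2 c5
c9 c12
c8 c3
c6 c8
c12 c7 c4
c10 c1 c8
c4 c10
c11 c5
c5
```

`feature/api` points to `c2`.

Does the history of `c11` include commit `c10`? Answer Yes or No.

No

Ancestors of c11: {c11, c5}.
c10 is not in that set, so it is not an ancestor of c11.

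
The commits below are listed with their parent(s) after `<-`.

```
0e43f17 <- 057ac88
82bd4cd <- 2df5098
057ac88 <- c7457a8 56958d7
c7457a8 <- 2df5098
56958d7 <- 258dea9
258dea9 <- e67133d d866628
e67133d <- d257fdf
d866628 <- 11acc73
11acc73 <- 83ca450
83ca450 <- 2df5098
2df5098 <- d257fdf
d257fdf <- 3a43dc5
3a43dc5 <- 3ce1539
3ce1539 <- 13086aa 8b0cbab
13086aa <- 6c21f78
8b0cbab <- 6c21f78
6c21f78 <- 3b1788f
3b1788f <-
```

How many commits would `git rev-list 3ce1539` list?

Walking parent pointers from 3ce1539: reachable set = {13086aa, 3b1788f, 3ce1539, 6c21f78, 8b0cbab}.
That is 5 commits.

5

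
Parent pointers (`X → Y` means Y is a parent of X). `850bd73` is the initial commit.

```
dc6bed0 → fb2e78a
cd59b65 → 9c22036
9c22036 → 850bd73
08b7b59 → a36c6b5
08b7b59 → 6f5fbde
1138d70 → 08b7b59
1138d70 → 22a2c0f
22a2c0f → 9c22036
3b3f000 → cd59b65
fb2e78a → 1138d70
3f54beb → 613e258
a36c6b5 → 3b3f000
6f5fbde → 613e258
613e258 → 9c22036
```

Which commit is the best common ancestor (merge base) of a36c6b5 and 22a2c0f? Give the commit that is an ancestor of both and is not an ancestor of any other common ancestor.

Ancestors of a36c6b5: {3b3f000, 850bd73, 9c22036, a36c6b5, cd59b65}.
Ancestors of 22a2c0f: {22a2c0f, 850bd73, 9c22036}.
Common ancestors: {850bd73, 9c22036}.
Among these, 9c22036 is not an ancestor of any other common ancestor — it is the merge base.

9c22036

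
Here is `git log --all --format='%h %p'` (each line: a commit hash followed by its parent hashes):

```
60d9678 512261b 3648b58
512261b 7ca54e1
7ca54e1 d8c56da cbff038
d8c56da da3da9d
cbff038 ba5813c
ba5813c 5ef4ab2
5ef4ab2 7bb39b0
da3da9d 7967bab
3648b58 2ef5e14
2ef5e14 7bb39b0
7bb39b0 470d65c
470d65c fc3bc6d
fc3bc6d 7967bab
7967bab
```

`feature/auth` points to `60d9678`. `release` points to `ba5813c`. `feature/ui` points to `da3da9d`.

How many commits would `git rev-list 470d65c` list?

Walking parent pointers from 470d65c: reachable set = {470d65c, 7967bab, fc3bc6d}.
That is 3 commits.

3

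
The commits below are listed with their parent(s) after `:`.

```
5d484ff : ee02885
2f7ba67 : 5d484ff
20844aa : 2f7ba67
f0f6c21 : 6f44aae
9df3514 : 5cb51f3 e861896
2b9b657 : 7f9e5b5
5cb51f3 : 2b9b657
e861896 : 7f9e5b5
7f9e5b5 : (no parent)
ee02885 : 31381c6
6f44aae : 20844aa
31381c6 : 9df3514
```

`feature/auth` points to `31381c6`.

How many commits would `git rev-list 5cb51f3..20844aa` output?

Reachable from 20844aa: {20844aa, 2b9b657, 2f7ba67, 31381c6, 5cb51f3, 5d484ff, 7f9e5b5, 9df3514, e861896, ee02885}.
Reachable from 5cb51f3: {2b9b657, 5cb51f3, 7f9e5b5}.
In 20844aa's history but not 5cb51f3's: {20844aa, 2f7ba67, 31381c6, 5d484ff, 9df3514, e861896, ee02885} — 7 commits.

7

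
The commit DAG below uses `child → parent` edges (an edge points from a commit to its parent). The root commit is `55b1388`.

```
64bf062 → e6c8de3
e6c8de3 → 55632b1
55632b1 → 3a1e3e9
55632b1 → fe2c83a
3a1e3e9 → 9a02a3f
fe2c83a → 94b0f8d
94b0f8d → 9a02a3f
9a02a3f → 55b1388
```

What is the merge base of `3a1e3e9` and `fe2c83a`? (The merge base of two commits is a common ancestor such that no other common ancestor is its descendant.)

9a02a3f

Ancestors of 3a1e3e9: {3a1e3e9, 55b1388, 9a02a3f}.
Ancestors of fe2c83a: {55b1388, 94b0f8d, 9a02a3f, fe2c83a}.
Common ancestors: {55b1388, 9a02a3f}.
Among these, 9a02a3f is not an ancestor of any other common ancestor — it is the merge base.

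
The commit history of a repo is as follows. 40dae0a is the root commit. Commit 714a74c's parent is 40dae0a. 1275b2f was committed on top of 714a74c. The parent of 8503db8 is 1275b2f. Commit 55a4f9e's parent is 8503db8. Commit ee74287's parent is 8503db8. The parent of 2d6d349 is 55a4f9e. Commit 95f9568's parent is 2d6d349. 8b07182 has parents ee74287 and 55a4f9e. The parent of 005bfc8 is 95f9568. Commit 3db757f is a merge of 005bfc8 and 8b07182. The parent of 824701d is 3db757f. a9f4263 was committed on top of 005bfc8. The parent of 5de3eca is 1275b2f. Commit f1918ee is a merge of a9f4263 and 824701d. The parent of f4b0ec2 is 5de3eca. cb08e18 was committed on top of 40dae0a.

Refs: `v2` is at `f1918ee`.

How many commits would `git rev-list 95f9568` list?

Walking parent pointers from 95f9568: reachable set = {1275b2f, 2d6d349, 40dae0a, 55a4f9e, 714a74c, 8503db8, 95f9568}.
That is 7 commits.

7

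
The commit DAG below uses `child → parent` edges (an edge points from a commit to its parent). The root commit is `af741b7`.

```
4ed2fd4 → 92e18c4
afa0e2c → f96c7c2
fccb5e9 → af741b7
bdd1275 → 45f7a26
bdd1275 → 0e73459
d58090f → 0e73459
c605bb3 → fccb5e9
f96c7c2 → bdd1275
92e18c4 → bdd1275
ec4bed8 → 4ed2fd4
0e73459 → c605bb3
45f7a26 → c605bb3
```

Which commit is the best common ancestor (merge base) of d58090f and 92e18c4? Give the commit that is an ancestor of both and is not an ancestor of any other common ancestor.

Ancestors of d58090f: {0e73459, af741b7, c605bb3, d58090f, fccb5e9}.
Ancestors of 92e18c4: {0e73459, 45f7a26, 92e18c4, af741b7, bdd1275, c605bb3, fccb5e9}.
Common ancestors: {0e73459, af741b7, c605bb3, fccb5e9}.
Among these, 0e73459 is not an ancestor of any other common ancestor — it is the merge base.

0e73459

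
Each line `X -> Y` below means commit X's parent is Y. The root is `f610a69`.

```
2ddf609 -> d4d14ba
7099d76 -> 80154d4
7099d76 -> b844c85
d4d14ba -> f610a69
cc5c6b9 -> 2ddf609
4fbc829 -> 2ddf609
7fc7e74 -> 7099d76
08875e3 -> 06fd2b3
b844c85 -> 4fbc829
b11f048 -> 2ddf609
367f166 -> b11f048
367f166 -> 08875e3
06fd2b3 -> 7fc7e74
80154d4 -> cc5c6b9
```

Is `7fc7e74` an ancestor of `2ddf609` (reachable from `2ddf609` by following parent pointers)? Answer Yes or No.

No

Ancestors of 2ddf609: {2ddf609, d4d14ba, f610a69}.
7fc7e74 is not in that set, so it is not an ancestor of 2ddf609.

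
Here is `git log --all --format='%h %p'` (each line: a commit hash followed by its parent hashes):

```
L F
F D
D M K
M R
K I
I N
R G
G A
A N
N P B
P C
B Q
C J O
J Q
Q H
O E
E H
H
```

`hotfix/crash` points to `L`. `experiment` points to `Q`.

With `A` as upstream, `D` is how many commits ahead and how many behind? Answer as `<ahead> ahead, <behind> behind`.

6 ahead, 0 behind

Reachable from D: {A, B, C, D, E, G, H, I, J, K, M, N, O, P, Q, R}.
Reachable from A: {A, B, C, E, H, J, N, O, P, Q}.
Only in D's history (ahead): {D, G, I, K, M, R} — 6.
Only in A's history (behind): {} — 0.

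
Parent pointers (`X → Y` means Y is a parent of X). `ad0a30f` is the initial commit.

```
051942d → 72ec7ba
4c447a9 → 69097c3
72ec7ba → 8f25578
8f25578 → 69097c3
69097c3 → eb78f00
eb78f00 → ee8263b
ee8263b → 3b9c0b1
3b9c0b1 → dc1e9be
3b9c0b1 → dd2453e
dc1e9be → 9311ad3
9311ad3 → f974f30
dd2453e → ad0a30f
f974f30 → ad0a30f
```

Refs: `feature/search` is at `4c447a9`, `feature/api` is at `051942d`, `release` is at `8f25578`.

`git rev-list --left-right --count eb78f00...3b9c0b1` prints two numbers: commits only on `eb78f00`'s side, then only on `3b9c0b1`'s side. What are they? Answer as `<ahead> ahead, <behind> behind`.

2 ahead, 0 behind

Reachable from eb78f00: {3b9c0b1, 9311ad3, ad0a30f, dc1e9be, dd2453e, eb78f00, ee8263b, f974f30}.
Reachable from 3b9c0b1: {3b9c0b1, 9311ad3, ad0a30f, dc1e9be, dd2453e, f974f30}.
Only in eb78f00's history (ahead): {eb78f00, ee8263b} — 2.
Only in 3b9c0b1's history (behind): {} — 0.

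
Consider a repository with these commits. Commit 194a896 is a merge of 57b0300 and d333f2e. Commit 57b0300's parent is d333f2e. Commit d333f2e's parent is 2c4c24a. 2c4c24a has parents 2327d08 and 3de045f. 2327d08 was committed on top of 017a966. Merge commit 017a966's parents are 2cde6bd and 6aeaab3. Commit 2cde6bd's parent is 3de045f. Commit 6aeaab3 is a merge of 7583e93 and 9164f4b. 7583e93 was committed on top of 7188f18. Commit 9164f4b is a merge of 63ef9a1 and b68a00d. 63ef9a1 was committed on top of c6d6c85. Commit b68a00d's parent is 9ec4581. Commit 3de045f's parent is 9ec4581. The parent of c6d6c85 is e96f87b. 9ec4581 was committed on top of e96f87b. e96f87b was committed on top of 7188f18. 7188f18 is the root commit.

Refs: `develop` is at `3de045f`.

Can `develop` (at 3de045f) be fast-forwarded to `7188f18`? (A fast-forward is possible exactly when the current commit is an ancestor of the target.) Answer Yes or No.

No

A fast-forward from 3de045f to 7188f18 is possible iff 3de045f is an ancestor of 7188f18.
Ancestors of 7188f18: {7188f18}.
3de045f is not among them, so fast-forward is not possible.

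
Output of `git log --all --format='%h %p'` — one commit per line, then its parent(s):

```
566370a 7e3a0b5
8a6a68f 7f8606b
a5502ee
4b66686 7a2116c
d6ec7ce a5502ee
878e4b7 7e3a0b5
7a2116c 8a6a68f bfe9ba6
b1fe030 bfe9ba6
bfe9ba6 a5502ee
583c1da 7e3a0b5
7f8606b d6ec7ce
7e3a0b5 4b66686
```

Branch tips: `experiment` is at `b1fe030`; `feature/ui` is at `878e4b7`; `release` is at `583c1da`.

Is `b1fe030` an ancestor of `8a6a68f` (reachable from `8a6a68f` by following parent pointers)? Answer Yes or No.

No

Ancestors of 8a6a68f: {7f8606b, 8a6a68f, a5502ee, d6ec7ce}.
b1fe030 is not in that set, so it is not an ancestor of 8a6a68f.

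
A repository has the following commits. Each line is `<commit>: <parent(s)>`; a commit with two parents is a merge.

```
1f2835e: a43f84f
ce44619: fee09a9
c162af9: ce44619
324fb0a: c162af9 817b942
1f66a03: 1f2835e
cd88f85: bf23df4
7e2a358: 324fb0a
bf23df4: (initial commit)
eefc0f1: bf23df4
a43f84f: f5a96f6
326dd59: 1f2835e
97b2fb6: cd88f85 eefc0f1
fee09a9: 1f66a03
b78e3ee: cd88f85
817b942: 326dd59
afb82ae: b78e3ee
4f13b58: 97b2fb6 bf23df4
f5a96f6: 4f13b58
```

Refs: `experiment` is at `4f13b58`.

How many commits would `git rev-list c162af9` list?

Walking parent pointers from c162af9: reachable set = {1f2835e, 1f66a03, 4f13b58, 97b2fb6, a43f84f, bf23df4, c162af9, cd88f85, ce44619, eefc0f1, f5a96f6, fee09a9}.
That is 12 commits.

12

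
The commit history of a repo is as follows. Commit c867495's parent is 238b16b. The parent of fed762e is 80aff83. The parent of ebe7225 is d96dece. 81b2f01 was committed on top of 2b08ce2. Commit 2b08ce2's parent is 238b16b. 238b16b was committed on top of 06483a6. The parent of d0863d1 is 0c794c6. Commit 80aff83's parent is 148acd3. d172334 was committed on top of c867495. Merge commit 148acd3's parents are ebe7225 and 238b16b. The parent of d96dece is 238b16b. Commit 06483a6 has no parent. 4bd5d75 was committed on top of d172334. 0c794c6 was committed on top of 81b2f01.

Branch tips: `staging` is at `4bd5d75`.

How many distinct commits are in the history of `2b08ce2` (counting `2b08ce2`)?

Walking parent pointers from 2b08ce2: reachable set = {06483a6, 238b16b, 2b08ce2}.
That is 3 commits.

3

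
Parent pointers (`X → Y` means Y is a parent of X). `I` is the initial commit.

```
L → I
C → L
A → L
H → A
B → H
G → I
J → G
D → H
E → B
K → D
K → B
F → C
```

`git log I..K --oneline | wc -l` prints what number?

6

Reachable from K: {A, B, D, H, I, K, L}.
Reachable from I: {I}.
In K's history but not I's: {A, B, D, H, K, L} — 6 commits.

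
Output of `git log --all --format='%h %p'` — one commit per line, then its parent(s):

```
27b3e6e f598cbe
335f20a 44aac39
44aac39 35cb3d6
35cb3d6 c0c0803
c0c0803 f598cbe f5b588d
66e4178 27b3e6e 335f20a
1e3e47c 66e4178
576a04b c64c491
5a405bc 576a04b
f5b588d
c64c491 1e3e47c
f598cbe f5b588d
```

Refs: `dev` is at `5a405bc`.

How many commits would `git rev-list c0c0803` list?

Walking parent pointers from c0c0803: reachable set = {c0c0803, f598cbe, f5b588d}.
That is 3 commits.

3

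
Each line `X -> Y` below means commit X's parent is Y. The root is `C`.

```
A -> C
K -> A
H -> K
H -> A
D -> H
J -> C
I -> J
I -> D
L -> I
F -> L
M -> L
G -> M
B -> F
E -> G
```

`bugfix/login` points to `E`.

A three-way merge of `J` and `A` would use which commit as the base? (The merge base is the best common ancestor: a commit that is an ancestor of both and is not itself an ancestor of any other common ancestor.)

Ancestors of J: {C, J}.
Ancestors of A: {A, C}.
Common ancestors: {C}.
The only common ancestor is C, so it is the merge base.

C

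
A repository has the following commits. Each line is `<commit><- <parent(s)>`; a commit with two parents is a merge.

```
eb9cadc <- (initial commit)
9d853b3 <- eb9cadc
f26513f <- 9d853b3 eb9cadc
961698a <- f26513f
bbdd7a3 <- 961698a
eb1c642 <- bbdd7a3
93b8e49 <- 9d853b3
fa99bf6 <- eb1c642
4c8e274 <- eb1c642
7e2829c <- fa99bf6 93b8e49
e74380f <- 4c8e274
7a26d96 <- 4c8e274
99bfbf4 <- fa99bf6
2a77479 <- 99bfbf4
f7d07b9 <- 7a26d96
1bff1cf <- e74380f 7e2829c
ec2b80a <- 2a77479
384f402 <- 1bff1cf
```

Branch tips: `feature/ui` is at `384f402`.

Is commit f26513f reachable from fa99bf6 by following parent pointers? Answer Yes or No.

Ancestors of fa99bf6 (commits reachable by following parents): {961698a, 9d853b3, bbdd7a3, eb1c642, eb9cadc, f26513f, fa99bf6}.
f26513f is in that set, so it is an ancestor of fa99bf6.

Yes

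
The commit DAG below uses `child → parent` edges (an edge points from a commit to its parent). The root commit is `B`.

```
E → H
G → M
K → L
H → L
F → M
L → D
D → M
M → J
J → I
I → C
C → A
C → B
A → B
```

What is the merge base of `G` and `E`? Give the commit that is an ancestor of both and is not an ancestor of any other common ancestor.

M

Ancestors of G: {A, B, C, G, I, J, M}.
Ancestors of E: {A, B, C, D, E, H, I, J, L, M}.
Common ancestors: {A, B, C, I, J, M}.
Among these, M is not an ancestor of any other common ancestor — it is the merge base.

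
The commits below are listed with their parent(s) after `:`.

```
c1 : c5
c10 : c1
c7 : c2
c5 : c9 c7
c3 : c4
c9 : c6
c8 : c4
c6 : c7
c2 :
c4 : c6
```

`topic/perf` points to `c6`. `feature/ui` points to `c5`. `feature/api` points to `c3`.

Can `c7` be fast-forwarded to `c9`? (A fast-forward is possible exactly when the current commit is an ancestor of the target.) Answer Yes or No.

Yes

A fast-forward from c7 to c9 is possible iff c7 is an ancestor of c9.
Ancestors of c9: {c2, c6, c7, c9}.
c7 is among them, so fast-forward is possible.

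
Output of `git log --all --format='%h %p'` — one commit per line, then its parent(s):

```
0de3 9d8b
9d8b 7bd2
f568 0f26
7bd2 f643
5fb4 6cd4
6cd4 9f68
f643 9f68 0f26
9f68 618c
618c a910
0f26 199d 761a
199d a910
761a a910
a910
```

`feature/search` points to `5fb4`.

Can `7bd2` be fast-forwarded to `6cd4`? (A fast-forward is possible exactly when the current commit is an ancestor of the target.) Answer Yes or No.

A fast-forward from 7bd2 to 6cd4 is possible iff 7bd2 is an ancestor of 6cd4.
Ancestors of 6cd4: {618c, 6cd4, 9f68, a910}.
7bd2 is not among them, so fast-forward is not possible.

No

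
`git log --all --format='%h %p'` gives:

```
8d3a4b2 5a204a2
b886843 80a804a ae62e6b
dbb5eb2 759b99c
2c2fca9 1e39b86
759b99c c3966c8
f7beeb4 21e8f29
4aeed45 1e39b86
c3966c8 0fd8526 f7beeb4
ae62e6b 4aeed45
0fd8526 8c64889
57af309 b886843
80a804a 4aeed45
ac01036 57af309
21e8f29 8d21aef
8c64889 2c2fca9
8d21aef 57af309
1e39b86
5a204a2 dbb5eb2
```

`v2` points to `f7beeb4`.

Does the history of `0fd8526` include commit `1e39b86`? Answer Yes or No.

Ancestors of 0fd8526 (commits reachable by following parents): {0fd8526, 1e39b86, 2c2fca9, 8c64889}.
1e39b86 is in that set, so it is an ancestor of 0fd8526.

Yes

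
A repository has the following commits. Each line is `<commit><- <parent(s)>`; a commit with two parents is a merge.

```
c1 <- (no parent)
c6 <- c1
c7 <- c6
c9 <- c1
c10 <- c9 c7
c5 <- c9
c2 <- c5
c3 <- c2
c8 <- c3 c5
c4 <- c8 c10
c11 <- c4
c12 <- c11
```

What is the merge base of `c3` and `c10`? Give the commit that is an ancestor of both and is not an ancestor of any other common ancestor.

Ancestors of c3: {c1, c2, c3, c5, c9}.
Ancestors of c10: {c1, c10, c6, c7, c9}.
Common ancestors: {c1, c9}.
Among these, c9 is not an ancestor of any other common ancestor — it is the merge base.

c9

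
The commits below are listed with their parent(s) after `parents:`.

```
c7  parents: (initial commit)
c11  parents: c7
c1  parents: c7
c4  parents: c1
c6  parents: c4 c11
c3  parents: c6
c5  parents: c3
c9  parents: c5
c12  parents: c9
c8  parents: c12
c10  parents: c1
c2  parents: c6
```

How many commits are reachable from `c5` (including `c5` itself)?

Walking parent pointers from c5: reachable set = {c1, c11, c3, c4, c5, c6, c7}.
That is 7 commits.

7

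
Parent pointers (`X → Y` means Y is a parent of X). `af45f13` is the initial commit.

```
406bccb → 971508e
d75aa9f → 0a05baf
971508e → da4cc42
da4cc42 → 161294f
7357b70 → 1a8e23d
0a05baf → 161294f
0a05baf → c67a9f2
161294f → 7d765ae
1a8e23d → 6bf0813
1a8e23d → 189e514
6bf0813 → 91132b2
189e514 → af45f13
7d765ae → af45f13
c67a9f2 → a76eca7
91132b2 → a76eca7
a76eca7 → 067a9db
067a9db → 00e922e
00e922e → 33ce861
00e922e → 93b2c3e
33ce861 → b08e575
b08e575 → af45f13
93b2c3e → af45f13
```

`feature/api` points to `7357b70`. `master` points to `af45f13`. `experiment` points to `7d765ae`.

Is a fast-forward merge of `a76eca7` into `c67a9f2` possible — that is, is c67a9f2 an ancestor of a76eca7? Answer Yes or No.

A fast-forward from c67a9f2 to a76eca7 is possible iff c67a9f2 is an ancestor of a76eca7.
Ancestors of a76eca7: {00e922e, 067a9db, 33ce861, 93b2c3e, a76eca7, af45f13, b08e575}.
c67a9f2 is not among them, so fast-forward is not possible.

No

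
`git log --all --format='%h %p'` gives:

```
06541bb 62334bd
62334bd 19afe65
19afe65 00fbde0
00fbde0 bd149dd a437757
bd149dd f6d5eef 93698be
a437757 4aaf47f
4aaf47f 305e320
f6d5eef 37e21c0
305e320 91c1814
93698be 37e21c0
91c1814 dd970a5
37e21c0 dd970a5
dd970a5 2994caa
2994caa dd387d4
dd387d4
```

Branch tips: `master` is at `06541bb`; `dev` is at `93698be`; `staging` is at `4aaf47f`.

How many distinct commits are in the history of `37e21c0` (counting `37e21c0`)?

4

Walking parent pointers from 37e21c0: reachable set = {2994caa, 37e21c0, dd387d4, dd970a5}.
That is 4 commits.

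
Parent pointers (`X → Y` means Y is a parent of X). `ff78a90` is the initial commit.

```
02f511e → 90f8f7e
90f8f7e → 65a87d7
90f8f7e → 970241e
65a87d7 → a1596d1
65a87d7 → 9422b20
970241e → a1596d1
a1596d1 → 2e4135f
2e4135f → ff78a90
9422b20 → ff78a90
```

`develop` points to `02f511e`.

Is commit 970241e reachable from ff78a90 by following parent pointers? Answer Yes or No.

Ancestors of ff78a90: {ff78a90}.
970241e is not in that set, so it is not an ancestor of ff78a90.

No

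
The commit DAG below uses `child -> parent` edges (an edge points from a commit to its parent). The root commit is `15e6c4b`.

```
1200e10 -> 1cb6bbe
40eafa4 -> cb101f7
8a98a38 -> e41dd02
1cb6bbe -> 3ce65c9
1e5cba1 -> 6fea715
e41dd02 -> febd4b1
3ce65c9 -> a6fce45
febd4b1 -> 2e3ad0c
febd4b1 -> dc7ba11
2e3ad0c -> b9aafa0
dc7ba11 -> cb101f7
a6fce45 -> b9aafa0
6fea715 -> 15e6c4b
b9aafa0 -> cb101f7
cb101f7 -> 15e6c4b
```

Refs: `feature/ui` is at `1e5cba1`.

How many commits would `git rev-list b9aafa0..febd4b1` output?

3

Reachable from febd4b1: {15e6c4b, 2e3ad0c, b9aafa0, cb101f7, dc7ba11, febd4b1}.
Reachable from b9aafa0: {15e6c4b, b9aafa0, cb101f7}.
In febd4b1's history but not b9aafa0's: {2e3ad0c, dc7ba11, febd4b1} — 3 commits.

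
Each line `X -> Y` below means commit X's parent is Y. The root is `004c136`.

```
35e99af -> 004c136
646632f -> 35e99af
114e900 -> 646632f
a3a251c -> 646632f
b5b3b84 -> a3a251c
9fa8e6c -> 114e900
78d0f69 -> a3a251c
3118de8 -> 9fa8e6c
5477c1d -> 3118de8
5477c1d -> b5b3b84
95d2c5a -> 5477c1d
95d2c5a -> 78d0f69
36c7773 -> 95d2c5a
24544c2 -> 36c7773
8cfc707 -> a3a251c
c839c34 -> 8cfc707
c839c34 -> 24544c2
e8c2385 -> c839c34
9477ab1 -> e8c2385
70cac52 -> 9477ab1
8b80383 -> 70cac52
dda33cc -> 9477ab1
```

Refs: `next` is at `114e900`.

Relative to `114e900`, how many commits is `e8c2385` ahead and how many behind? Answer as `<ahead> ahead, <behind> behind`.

12 ahead, 0 behind

Reachable from e8c2385: {004c136, 114e900, 24544c2, 3118de8, 35e99af, 36c7773, 5477c1d, 646632f, 78d0f69, 8cfc707, 95d2c5a, 9fa8e6c, a3a251c, b5b3b84, c839c34, e8c2385}.
Reachable from 114e900: {004c136, 114e900, 35e99af, 646632f}.
Only in e8c2385's history (ahead): {24544c2, 3118de8, 36c7773, 5477c1d, 78d0f69, 8cfc707, 95d2c5a, 9fa8e6c, a3a251c, b5b3b84, c839c34, e8c2385} — 12.
Only in 114e900's history (behind): {} — 0.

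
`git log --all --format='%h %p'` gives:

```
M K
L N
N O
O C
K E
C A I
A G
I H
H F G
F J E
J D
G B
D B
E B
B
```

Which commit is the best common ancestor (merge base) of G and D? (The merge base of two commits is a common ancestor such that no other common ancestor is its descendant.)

B

Ancestors of G: {B, G}.
Ancestors of D: {B, D}.
Common ancestors: {B}.
The only common ancestor is B, so it is the merge base.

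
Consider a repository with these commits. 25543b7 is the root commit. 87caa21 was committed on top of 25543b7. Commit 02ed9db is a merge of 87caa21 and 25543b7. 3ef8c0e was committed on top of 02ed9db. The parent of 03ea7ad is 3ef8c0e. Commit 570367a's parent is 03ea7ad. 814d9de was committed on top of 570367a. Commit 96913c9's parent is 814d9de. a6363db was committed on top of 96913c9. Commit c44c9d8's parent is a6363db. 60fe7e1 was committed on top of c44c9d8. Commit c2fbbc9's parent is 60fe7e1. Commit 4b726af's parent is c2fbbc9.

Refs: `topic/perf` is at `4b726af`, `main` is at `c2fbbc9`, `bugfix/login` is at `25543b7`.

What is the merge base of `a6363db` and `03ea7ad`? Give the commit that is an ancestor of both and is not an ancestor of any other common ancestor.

03ea7ad

Ancestors of a6363db: {02ed9db, 03ea7ad, 25543b7, 3ef8c0e, 570367a, 814d9de, 87caa21, 96913c9, a6363db}.
Ancestors of 03ea7ad: {02ed9db, 03ea7ad, 25543b7, 3ef8c0e, 87caa21}.
Common ancestors: {02ed9db, 03ea7ad, 25543b7, 3ef8c0e, 87caa21}.
Among these, 03ea7ad is not an ancestor of any other common ancestor — it is the merge base.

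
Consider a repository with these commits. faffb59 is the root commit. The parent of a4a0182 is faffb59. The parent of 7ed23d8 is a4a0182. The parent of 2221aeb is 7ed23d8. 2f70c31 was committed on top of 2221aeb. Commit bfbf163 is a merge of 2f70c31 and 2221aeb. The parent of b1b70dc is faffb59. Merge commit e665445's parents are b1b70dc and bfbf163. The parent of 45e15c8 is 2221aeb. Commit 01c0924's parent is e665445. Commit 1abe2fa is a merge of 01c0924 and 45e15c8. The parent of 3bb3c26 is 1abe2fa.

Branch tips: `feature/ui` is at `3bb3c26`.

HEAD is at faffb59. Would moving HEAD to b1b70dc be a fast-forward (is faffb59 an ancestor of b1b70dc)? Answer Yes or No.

A fast-forward from faffb59 to b1b70dc is possible iff faffb59 is an ancestor of b1b70dc.
Ancestors of b1b70dc: {b1b70dc, faffb59}.
faffb59 is among them, so fast-forward is possible.

Yes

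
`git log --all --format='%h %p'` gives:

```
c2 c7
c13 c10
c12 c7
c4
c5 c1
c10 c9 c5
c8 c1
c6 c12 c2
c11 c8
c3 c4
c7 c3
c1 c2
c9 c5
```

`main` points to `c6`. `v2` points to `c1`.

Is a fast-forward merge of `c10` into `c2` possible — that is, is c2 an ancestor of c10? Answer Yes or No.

A fast-forward from c2 to c10 is possible iff c2 is an ancestor of c10.
Ancestors of c10: {c1, c10, c2, c3, c4, c5, c7, c9}.
c2 is among them, so fast-forward is possible.

Yes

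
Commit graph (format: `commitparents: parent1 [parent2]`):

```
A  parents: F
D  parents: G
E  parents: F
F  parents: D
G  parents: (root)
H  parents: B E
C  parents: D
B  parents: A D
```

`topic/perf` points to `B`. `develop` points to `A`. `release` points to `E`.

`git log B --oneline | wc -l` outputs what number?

5

Walking parent pointers from B: reachable set = {A, B, D, F, G}.
That is 5 commits.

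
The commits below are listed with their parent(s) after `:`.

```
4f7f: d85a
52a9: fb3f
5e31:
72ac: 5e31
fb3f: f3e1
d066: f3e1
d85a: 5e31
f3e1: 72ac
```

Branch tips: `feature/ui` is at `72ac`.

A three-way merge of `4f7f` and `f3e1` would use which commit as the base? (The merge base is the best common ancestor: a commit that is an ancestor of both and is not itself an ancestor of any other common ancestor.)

Ancestors of 4f7f: {4f7f, 5e31, d85a}.
Ancestors of f3e1: {5e31, 72ac, f3e1}.
Common ancestors: {5e31}.
The only common ancestor is 5e31, so it is the merge base.

5e31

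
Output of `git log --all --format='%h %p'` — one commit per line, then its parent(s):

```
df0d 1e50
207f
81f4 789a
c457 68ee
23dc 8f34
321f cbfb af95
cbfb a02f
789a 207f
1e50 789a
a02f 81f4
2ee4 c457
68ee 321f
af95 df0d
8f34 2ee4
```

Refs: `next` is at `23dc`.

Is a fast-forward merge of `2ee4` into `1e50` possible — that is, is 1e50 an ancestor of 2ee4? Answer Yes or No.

A fast-forward from 1e50 to 2ee4 is possible iff 1e50 is an ancestor of 2ee4.
Ancestors of 2ee4: {1e50, 207f, 2ee4, 321f, 68ee, 789a, 81f4, a02f, af95, c457, cbfb, df0d}.
1e50 is among them, so fast-forward is possible.

Yes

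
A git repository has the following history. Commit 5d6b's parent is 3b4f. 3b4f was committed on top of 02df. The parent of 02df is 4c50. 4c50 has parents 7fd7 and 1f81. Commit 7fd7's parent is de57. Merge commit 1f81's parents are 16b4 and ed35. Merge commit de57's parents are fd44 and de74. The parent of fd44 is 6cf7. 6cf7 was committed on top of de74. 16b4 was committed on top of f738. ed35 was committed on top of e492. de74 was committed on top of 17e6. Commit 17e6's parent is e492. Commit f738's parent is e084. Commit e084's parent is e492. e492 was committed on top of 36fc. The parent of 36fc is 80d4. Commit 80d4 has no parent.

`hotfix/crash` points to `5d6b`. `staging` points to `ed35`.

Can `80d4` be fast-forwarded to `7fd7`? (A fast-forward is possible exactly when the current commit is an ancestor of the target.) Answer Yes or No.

A fast-forward from 80d4 to 7fd7 is possible iff 80d4 is an ancestor of 7fd7.
Ancestors of 7fd7: {17e6, 36fc, 6cf7, 7fd7, 80d4, de57, de74, e492, fd44}.
80d4 is among them, so fast-forward is possible.

Yes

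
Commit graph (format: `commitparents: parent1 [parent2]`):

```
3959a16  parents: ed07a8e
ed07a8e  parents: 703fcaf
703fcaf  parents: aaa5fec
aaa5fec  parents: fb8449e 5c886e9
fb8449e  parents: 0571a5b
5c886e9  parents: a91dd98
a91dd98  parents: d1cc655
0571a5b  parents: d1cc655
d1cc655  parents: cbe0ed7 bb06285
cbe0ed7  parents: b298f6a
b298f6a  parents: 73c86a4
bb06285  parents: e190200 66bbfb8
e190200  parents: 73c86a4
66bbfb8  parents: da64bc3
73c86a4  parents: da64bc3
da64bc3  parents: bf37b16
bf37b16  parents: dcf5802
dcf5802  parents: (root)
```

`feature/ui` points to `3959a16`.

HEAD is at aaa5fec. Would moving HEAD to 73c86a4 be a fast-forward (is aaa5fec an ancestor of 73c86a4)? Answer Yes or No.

A fast-forward from aaa5fec to 73c86a4 is possible iff aaa5fec is an ancestor of 73c86a4.
Ancestors of 73c86a4: {73c86a4, bf37b16, da64bc3, dcf5802}.
aaa5fec is not among them, so fast-forward is not possible.

No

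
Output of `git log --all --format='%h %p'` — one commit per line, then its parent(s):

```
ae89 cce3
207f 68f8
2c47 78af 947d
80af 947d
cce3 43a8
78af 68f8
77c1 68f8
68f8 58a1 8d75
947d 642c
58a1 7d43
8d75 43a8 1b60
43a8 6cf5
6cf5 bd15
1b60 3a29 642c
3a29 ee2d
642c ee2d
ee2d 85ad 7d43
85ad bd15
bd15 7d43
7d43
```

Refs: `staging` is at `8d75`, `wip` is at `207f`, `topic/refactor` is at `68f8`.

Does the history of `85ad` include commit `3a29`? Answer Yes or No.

No

Ancestors of 85ad: {7d43, 85ad, bd15}.
3a29 is not in that set, so it is not an ancestor of 85ad.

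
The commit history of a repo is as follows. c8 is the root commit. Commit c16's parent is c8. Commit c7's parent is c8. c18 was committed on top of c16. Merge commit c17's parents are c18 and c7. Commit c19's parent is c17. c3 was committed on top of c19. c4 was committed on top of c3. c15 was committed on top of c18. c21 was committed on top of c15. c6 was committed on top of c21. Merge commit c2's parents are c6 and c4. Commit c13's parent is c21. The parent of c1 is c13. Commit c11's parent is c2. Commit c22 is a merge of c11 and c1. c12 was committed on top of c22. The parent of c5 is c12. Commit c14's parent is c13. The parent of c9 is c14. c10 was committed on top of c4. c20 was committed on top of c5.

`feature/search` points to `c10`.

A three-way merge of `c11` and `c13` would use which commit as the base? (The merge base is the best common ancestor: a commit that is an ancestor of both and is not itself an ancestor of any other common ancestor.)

c21

Ancestors of c11: {c11, c15, c16, c17, c18, c19, c2, c21, c3, c4, c6, c7, c8}.
Ancestors of c13: {c13, c15, c16, c18, c21, c8}.
Common ancestors: {c15, c16, c18, c21, c8}.
Among these, c21 is not an ancestor of any other common ancestor — it is the merge base.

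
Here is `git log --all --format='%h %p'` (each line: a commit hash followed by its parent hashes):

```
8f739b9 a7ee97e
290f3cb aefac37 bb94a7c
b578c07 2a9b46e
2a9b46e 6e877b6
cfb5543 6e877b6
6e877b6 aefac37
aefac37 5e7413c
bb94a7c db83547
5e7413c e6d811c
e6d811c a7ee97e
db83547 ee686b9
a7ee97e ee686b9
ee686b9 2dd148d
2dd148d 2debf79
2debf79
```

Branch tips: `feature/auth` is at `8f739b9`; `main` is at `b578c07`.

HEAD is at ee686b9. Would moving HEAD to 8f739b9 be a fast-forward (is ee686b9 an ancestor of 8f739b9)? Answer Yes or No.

Yes

A fast-forward from ee686b9 to 8f739b9 is possible iff ee686b9 is an ancestor of 8f739b9.
Ancestors of 8f739b9: {2dd148d, 2debf79, 8f739b9, a7ee97e, ee686b9}.
ee686b9 is among them, so fast-forward is possible.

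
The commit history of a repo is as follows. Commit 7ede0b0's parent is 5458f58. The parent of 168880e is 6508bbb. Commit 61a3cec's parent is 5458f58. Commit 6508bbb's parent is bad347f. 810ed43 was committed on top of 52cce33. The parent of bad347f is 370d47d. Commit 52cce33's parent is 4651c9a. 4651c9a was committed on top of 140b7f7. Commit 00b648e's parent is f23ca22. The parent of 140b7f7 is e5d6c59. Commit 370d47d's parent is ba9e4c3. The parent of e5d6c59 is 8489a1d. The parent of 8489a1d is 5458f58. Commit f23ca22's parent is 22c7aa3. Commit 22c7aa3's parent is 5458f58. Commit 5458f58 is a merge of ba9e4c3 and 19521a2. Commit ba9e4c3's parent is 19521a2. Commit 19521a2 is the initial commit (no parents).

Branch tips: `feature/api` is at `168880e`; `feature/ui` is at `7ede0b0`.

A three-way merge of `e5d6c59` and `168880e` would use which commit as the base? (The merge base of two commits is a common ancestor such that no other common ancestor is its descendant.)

ba9e4c3

Ancestors of e5d6c59: {19521a2, 5458f58, 8489a1d, ba9e4c3, e5d6c59}.
Ancestors of 168880e: {168880e, 19521a2, 370d47d, 6508bbb, ba9e4c3, bad347f}.
Common ancestors: {19521a2, ba9e4c3}.
Among these, ba9e4c3 is not an ancestor of any other common ancestor — it is the merge base.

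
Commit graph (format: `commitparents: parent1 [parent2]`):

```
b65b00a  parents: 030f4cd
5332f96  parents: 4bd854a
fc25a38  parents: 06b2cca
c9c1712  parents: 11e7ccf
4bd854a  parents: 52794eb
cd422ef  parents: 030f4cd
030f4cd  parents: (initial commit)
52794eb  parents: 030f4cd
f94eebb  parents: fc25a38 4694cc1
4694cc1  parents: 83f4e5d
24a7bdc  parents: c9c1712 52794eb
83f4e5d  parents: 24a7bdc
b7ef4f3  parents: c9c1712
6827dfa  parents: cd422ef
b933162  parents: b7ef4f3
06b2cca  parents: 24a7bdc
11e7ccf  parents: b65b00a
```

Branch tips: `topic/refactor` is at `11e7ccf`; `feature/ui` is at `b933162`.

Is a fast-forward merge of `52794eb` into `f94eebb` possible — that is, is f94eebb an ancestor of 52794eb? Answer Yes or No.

A fast-forward from f94eebb to 52794eb is possible iff f94eebb is an ancestor of 52794eb.
Ancestors of 52794eb: {030f4cd, 52794eb}.
f94eebb is not among them, so fast-forward is not possible.

No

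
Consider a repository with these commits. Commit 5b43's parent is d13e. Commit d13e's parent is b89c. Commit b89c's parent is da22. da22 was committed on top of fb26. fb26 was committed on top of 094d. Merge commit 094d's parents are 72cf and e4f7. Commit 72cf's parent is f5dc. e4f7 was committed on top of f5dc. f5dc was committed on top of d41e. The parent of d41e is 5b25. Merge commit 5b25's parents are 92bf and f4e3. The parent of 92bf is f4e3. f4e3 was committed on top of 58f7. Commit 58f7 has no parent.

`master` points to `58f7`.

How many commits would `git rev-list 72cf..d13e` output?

Reachable from d13e: {094d, 58f7, 5b25, 72cf, 92bf, b89c, d13e, d41e, da22, e4f7, f4e3, f5dc, fb26}.
Reachable from 72cf: {58f7, 5b25, 72cf, 92bf, d41e, f4e3, f5dc}.
In d13e's history but not 72cf's: {094d, b89c, d13e, da22, e4f7, fb26} — 6 commits.

6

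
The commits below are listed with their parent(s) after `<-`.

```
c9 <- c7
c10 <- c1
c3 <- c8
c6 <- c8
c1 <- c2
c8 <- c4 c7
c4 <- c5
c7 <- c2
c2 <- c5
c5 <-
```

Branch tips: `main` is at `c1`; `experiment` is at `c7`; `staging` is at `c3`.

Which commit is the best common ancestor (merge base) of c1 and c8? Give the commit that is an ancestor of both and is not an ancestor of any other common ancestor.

c2

Ancestors of c1: {c1, c2, c5}.
Ancestors of c8: {c2, c4, c5, c7, c8}.
Common ancestors: {c2, c5}.
Among these, c2 is not an ancestor of any other common ancestor — it is the merge base.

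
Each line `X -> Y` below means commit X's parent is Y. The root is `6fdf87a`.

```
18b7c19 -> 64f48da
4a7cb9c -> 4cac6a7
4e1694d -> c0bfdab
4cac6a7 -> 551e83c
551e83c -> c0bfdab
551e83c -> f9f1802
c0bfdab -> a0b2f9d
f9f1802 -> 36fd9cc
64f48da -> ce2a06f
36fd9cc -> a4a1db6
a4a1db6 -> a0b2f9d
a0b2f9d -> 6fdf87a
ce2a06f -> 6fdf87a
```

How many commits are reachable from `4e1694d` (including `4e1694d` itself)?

Walking parent pointers from 4e1694d: reachable set = {4e1694d, 6fdf87a, a0b2f9d, c0bfdab}.
That is 4 commits.

4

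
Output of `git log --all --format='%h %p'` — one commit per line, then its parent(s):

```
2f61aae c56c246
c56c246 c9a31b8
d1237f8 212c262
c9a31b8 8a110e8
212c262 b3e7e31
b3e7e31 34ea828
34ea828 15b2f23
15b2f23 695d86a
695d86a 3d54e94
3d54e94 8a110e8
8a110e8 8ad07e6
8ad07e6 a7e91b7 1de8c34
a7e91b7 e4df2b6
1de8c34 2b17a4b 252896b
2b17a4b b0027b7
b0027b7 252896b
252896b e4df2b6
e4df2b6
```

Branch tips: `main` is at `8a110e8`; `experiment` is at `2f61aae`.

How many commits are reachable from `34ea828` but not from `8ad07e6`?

Reachable from 34ea828: {15b2f23, 1de8c34, 252896b, 2b17a4b, 34ea828, 3d54e94, 695d86a, 8a110e8, 8ad07e6, a7e91b7, b0027b7, e4df2b6}.
Reachable from 8ad07e6: {1de8c34, 252896b, 2b17a4b, 8ad07e6, a7e91b7, b0027b7, e4df2b6}.
In 34ea828's history but not 8ad07e6's: {15b2f23, 34ea828, 3d54e94, 695d86a, 8a110e8} — 5 commits.

5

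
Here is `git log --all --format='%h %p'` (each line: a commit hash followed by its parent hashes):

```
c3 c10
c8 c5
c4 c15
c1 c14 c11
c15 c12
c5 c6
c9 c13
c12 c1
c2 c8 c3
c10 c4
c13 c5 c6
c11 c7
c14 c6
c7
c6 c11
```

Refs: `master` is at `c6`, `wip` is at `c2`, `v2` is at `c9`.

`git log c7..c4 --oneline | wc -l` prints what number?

Reachable from c4: {c1, c11, c12, c14, c15, c4, c6, c7}.
Reachable from c7: {c7}.
In c4's history but not c7's: {c1, c11, c12, c14, c15, c4, c6} — 7 commits.

7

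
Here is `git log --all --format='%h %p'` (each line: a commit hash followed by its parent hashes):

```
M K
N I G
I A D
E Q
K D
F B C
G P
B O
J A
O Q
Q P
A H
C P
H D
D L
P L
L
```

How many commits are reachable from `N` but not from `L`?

Reachable from N: {A, D, G, H, I, L, N, P}.
Reachable from L: {L}.
In N's history but not L's: {A, D, G, H, I, N, P} — 7 commits.

7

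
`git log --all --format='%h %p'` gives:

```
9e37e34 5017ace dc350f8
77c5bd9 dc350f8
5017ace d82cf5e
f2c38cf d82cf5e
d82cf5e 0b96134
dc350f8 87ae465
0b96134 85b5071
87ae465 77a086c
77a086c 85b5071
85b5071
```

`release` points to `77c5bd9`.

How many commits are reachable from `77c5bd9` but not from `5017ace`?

Reachable from 77c5bd9: {77a086c, 77c5bd9, 85b5071, 87ae465, dc350f8}.
Reachable from 5017ace: {0b96134, 5017ace, 85b5071, d82cf5e}.
In 77c5bd9's history but not 5017ace's: {77a086c, 77c5bd9, 87ae465, dc350f8} — 4 commits.

4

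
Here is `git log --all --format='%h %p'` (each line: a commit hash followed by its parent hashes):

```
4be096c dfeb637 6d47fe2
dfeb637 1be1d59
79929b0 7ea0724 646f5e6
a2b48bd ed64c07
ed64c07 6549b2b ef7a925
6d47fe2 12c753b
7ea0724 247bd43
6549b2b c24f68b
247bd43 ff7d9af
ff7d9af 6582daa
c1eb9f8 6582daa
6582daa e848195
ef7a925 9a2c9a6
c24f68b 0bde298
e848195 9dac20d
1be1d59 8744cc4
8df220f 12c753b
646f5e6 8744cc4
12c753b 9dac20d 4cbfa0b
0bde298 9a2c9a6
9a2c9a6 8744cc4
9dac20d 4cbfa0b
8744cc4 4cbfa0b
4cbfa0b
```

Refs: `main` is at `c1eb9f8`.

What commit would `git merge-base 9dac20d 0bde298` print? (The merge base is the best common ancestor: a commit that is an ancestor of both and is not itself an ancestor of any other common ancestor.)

4cbfa0b

Ancestors of 9dac20d: {4cbfa0b, 9dac20d}.
Ancestors of 0bde298: {0bde298, 4cbfa0b, 8744cc4, 9a2c9a6}.
Common ancestors: {4cbfa0b}.
The only common ancestor is 4cbfa0b, so it is the merge base.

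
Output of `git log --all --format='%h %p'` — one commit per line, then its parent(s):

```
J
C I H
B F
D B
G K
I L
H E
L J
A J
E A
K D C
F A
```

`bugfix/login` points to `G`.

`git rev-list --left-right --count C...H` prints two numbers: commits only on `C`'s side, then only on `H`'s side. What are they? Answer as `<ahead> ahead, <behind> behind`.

Reachable from C: {A, C, E, H, I, J, L}.
Reachable from H: {A, E, H, J}.
Only in C's history (ahead): {C, I, L} — 3.
Only in H's history (behind): {} — 0.

3 ahead, 0 behind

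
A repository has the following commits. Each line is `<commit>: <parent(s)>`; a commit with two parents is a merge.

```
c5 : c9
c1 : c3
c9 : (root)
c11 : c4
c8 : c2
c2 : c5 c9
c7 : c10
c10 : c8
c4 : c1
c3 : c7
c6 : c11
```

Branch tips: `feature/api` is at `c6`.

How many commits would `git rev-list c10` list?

Walking parent pointers from c10: reachable set = {c10, c2, c5, c8, c9}.
That is 5 commits.

5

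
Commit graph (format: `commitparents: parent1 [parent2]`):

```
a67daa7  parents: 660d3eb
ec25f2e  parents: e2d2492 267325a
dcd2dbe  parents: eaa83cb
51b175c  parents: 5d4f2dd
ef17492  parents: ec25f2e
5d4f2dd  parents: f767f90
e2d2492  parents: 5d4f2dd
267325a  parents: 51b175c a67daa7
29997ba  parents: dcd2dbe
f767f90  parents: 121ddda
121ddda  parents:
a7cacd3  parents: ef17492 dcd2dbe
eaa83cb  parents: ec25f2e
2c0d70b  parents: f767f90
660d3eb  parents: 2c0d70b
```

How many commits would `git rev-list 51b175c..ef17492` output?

Reachable from ef17492: {121ddda, 267325a, 2c0d70b, 51b175c, 5d4f2dd, 660d3eb, a67daa7, e2d2492, ec25f2e, ef17492, f767f90}.
Reachable from 51b175c: {121ddda, 51b175c, 5d4f2dd, f767f90}.
In ef17492's history but not 51b175c's: {267325a, 2c0d70b, 660d3eb, a67daa7, e2d2492, ec25f2e, ef17492} — 7 commits.

7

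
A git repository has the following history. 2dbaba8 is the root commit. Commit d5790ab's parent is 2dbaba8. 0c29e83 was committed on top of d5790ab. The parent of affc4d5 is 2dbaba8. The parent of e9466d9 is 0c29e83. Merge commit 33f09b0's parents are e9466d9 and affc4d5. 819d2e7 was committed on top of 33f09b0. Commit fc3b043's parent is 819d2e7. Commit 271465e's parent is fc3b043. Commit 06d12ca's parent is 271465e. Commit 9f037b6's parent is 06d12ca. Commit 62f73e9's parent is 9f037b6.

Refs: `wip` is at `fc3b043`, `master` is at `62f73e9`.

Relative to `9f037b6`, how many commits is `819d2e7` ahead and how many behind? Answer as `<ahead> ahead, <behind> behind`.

Reachable from 819d2e7: {0c29e83, 2dbaba8, 33f09b0, 819d2e7, affc4d5, d5790ab, e9466d9}.
Reachable from 9f037b6: {06d12ca, 0c29e83, 271465e, 2dbaba8, 33f09b0, 819d2e7, 9f037b6, affc4d5, d5790ab, e9466d9, fc3b043}.
Only in 819d2e7's history (ahead): {} — 0.
Only in 9f037b6's history (behind): {06d12ca, 271465e, 9f037b6, fc3b043} — 4.

0 ahead, 4 behind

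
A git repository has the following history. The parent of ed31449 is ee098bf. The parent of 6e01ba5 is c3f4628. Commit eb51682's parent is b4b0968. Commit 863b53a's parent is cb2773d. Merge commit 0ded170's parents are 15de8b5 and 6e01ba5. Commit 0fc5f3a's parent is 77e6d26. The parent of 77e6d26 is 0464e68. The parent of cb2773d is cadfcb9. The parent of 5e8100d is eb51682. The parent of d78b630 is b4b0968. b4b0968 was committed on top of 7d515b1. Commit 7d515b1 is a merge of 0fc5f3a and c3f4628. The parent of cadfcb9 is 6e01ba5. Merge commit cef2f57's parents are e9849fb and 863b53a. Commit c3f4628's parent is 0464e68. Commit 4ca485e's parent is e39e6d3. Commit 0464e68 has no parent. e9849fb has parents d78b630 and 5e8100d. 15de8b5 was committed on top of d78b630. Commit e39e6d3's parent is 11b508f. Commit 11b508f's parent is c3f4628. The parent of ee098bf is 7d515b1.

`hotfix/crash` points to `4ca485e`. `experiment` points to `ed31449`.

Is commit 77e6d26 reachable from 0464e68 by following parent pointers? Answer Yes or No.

Ancestors of 0464e68: {0464e68}.
77e6d26 is not in that set, so it is not an ancestor of 0464e68.

No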